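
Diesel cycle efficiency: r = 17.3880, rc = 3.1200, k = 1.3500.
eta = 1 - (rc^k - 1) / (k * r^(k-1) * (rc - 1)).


r^(k-1) = 2.7170
rc^k = 4.6463
eta = 0.5311 = 53.1082%

53.1082%


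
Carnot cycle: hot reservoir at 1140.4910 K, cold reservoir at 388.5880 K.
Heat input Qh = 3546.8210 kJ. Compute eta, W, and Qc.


eta = 1 - 388.5880/1140.4910 = 0.6593
W = 0.6593 * 3546.8210 = 2338.3484 kJ
Qc = 3546.8210 - 2338.3484 = 1208.4726 kJ

eta = 65.9280%, W = 2338.3484 kJ, Qc = 1208.4726 kJ


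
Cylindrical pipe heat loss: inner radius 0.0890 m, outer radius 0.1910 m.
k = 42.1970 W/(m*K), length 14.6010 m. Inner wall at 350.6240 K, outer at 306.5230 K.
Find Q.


dT = 44.1010 K
ln(ro/ri) = 0.7636
Q = 2*pi*42.1970*14.6010*44.1010 / 0.7636 = 223565.8610 W

223565.8610 W


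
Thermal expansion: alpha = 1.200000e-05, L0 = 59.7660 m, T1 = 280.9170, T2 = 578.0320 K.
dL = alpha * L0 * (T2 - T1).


dT = 297.1150 K
dL = 1.200000e-05 * 59.7660 * 297.1150 = 0.213089 m
L_final = 59.979089 m

dL = 0.213089 m


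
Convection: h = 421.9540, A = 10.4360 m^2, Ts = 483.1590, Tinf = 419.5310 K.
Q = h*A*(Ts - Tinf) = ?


dT = 63.6280 K
Q = 421.9540 * 10.4360 * 63.6280 = 280186.6580 W

280186.6580 W


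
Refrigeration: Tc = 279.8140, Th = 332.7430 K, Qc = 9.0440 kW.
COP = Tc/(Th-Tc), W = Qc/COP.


COP = 279.8140 / 52.9290 = 5.2866
W = 9.0440 / 5.2866 = 1.7107 kW

COP = 5.2866, W = 1.7107 kW


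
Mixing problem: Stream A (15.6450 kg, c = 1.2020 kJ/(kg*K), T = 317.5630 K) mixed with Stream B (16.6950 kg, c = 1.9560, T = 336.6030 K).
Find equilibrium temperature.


num = 16963.7766
den = 51.4607
Tf = 329.6452 K

329.6452 K


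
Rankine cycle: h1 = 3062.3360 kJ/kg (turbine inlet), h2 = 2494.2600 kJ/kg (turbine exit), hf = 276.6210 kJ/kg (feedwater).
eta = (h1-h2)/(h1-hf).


W = 568.0760 kJ/kg
Q_in = 2785.7150 kJ/kg
eta = 0.2039 = 20.3925%

eta = 20.3925%


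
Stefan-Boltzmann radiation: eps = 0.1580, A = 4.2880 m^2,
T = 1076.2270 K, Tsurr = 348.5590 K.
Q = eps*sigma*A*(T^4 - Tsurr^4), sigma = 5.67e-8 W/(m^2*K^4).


T^4 = 1.3416e+12
Tsurr^4 = 1.4761e+10
Q = 0.1580 * 5.67e-8 * 4.2880 * 1.3268e+12 = 50968.9478 W

50968.9478 W


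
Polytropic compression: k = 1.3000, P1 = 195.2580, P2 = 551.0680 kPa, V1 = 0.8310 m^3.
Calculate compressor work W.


(k-1)/k = 0.2308
(P2/P1)^exp = 1.2705
W = 4.3333 * 195.2580 * 0.8310 * (1.2705 - 1) = 190.2138 kJ

190.2138 kJ


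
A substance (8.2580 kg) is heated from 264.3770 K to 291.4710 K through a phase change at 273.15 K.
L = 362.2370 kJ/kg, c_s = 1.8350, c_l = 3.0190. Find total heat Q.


Q1 (sensible, solid) = 8.2580 * 1.8350 * 8.7730 = 132.9410 kJ
Q2 (latent) = 8.2580 * 362.2370 = 2991.3531 kJ
Q3 (sensible, liquid) = 8.2580 * 3.0190 * 18.3210 = 456.7591 kJ
Q_total = 3581.0532 kJ

3581.0532 kJ


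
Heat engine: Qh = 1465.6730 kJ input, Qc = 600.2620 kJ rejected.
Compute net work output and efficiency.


W = 1465.6730 - 600.2620 = 865.4110 kJ
eta = 865.4110 / 1465.6730 = 0.5905 = 59.0453%

W = 865.4110 kJ, eta = 59.0453%


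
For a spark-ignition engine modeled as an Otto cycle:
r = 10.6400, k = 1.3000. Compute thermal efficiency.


r^(k-1) = 2.0327
eta = 1 - 1/2.0327 = 0.5081 = 50.8054%

50.8054%


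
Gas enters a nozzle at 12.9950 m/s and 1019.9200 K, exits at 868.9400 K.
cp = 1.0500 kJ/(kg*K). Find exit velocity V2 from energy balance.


dT = 150.9800 K
2*cp*1000*dT = 317058.0000
V1^2 = 168.8700
V2 = sqrt(317226.8700) = 563.2290 m/s

563.2290 m/s


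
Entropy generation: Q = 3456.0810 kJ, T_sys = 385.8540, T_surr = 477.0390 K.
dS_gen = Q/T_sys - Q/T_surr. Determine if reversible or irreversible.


dS_sys = 3456.0810/385.8540 = 8.9570 kJ/K
dS_surr = -3456.0810/477.0390 = -7.2449 kJ/K
dS_gen = 8.9570 - 7.2449 = 1.7121 kJ/K (irreversible)

dS_gen = 1.7121 kJ/K, irreversible


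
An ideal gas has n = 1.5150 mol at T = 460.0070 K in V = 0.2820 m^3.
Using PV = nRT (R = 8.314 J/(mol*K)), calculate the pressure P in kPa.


P = nRT/V = 1.5150 * 8.314 * 460.0070 / 0.2820
= 5794.1148 / 0.2820 = 20546.5063 Pa = 20.5465 kPa

20.5465 kPa


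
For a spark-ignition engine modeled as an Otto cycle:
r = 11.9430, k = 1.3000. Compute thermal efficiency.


r^(k-1) = 2.1044
eta = 1 - 1/2.1044 = 0.5248 = 52.4811%

52.4811%


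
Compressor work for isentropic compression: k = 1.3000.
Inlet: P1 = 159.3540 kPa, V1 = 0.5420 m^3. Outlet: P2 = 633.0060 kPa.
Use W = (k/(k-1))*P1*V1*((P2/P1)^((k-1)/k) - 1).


(k-1)/k = 0.2308
(P2/P1)^exp = 1.3748
W = 4.3333 * 159.3540 * 0.5420 * (1.3748 - 1) = 140.2781 kJ

140.2781 kJ


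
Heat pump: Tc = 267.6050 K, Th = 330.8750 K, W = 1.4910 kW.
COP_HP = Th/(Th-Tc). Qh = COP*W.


COP = 330.8750 / 63.2700 = 5.2296
Qh = 5.2296 * 1.4910 = 7.7973 kW

COP = 5.2296, Qh = 7.7973 kW


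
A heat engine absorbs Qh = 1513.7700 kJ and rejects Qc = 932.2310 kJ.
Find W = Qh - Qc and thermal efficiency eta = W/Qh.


W = 1513.7700 - 932.2310 = 581.5390 kJ
eta = 581.5390 / 1513.7700 = 0.3842 = 38.4166%

W = 581.5390 kJ, eta = 38.4166%


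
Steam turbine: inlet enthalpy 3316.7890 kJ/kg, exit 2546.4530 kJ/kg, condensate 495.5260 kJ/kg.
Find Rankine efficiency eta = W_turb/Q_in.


W = 770.3360 kJ/kg
Q_in = 2821.2630 kJ/kg
eta = 0.2730 = 27.3047%

eta = 27.3047%


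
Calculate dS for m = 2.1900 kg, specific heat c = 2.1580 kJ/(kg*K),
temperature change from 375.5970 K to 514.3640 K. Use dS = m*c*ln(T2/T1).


T2/T1 = 1.3695
ln(T2/T1) = 0.3144
dS = 2.1900 * 2.1580 * 0.3144 = 1.4859 kJ/K

1.4859 kJ/K


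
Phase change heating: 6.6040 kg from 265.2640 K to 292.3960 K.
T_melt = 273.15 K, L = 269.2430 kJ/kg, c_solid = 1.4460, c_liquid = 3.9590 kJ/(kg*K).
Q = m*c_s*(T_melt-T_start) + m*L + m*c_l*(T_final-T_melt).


Q1 (sensible, solid) = 6.6040 * 1.4460 * 7.8860 = 75.3064 kJ
Q2 (latent) = 6.6040 * 269.2430 = 1778.0808 kJ
Q3 (sensible, liquid) = 6.6040 * 3.9590 * 19.2460 = 503.1912 kJ
Q_total = 2356.5784 kJ

2356.5784 kJ


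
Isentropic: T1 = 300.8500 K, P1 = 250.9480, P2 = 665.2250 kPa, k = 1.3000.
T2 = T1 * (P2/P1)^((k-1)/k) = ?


(k-1)/k = 0.2308
(P2/P1)^exp = 1.2523
T2 = 300.8500 * 1.2523 = 376.7508 K

376.7508 K


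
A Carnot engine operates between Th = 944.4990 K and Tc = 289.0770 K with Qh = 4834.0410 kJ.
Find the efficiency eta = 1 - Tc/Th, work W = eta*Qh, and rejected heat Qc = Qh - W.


eta = 1 - 289.0770/944.4990 = 0.6939
W = 0.6939 * 4834.0410 = 3354.5158 kJ
Qc = 4834.0410 - 3354.5158 = 1479.5252 kJ

eta = 69.3936%, W = 3354.5158 kJ, Qc = 1479.5252 kJ


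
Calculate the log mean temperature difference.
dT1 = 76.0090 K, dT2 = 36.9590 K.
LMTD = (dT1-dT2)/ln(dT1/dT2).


dT1/dT2 = 2.0566
ln(dT1/dT2) = 0.7210
LMTD = 39.0500 / 0.7210 = 54.1577 K

54.1577 K


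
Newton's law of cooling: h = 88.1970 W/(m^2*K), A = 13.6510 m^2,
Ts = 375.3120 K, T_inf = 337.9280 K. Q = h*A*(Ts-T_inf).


dT = 37.3840 K
Q = 88.1970 * 13.6510 * 37.3840 = 45009.4854 W

45009.4854 W


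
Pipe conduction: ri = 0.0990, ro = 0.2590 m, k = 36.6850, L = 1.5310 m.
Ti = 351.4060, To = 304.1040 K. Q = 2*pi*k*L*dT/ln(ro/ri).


dT = 47.3020 K
ln(ro/ri) = 0.9617
Q = 2*pi*36.6850*1.5310*47.3020 / 0.9617 = 17357.2038 W

17357.2038 W


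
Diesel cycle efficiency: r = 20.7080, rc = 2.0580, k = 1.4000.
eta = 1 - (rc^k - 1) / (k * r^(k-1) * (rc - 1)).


r^(k-1) = 3.3609
rc^k = 2.7468
eta = 0.6491 = 64.9112%

64.9112%


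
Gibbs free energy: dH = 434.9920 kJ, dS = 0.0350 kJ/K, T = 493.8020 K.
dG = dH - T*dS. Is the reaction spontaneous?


T*dS = 493.8020 * 0.0350 = 17.2831 kJ
dG = 434.9920 - 17.2831 = 417.7089 kJ (non-spontaneous)

dG = 417.7089 kJ, non-spontaneous


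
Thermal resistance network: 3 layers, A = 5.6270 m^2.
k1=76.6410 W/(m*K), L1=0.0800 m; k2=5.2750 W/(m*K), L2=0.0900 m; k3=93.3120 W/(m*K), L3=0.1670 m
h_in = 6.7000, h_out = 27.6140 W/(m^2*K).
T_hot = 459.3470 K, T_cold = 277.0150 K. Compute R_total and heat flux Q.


R_conv_in = 1/(6.7000*5.6270) = 0.0265
R_1 = 0.0800/(76.6410*5.6270) = 0.0002
R_2 = 0.0900/(5.2750*5.6270) = 0.0030
R_3 = 0.1670/(93.3120*5.6270) = 0.0003
R_conv_out = 1/(27.6140*5.6270) = 0.0064
R_total = 0.0365 K/W
Q = 182.3320 / 0.0365 = 4995.9596 W

R_total = 0.0365 K/W, Q = 4995.9596 W


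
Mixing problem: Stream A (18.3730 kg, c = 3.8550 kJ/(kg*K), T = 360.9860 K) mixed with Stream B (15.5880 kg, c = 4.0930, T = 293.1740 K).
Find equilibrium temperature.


num = 44272.8806
den = 134.6296
Tf = 328.8495 K

328.8495 K


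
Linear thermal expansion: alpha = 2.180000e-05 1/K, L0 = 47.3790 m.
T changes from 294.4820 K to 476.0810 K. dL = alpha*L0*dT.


dT = 181.5990 K
dL = 2.180000e-05 * 47.3790 * 181.5990 = 0.187567 m
L_final = 47.566567 m

dL = 0.187567 m


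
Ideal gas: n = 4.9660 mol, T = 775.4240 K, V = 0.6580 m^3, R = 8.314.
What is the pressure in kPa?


P = nRT/V = 4.9660 * 8.314 * 775.4240 / 0.6580
= 32015.1819 / 0.6580 = 48655.2917 Pa = 48.6553 kPa

48.6553 kPa


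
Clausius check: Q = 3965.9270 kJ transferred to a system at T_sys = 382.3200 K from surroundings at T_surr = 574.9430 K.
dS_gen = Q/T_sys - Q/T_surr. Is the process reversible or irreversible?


dS_sys = 3965.9270/382.3200 = 10.3733 kJ/K
dS_surr = -3965.9270/574.9430 = -6.8979 kJ/K
dS_gen = 10.3733 - 6.8979 = 3.4754 kJ/K (irreversible)

dS_gen = 3.4754 kJ/K, irreversible


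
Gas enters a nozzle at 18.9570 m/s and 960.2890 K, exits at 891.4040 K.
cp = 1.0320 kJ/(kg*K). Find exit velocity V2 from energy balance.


dT = 68.8850 K
2*cp*1000*dT = 142178.6400
V1^2 = 359.3678
V2 = sqrt(142538.0078) = 377.5421 m/s

377.5421 m/s


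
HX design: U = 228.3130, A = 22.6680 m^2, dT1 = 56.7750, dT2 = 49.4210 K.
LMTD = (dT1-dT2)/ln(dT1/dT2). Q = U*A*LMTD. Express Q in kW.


LMTD = 53.0130 K
Q = 228.3130 * 22.6680 * 53.0130 = 274363.5073 W = 274.3635 kW

274.3635 kW


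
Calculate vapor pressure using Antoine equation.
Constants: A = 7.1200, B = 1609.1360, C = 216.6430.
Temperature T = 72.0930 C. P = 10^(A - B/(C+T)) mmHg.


C+T = 288.7360
B/(C+T) = 5.5730
log10(P) = 7.1200 - 5.5730 = 1.5470
P = 10^1.5470 = 35.2342 mmHg

35.2342 mmHg


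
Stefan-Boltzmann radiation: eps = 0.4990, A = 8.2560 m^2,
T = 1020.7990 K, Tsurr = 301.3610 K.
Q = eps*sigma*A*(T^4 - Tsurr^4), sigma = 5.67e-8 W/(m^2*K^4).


T^4 = 1.0858e+12
Tsurr^4 = 8.2480e+09
Q = 0.4990 * 5.67e-8 * 8.2560 * 1.0776e+12 = 251711.3049 W

251711.3049 W


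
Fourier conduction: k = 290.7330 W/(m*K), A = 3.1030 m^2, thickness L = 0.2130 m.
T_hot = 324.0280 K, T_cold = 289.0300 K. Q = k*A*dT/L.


dT = 34.9980 K
Q = 290.7330 * 3.1030 * 34.9980 / 0.2130 = 148231.2356 W

148231.2356 W


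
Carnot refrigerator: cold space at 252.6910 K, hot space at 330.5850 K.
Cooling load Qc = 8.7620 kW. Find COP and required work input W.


COP = 252.6910 / 77.8940 = 3.2440
W = 8.7620 / 3.2440 = 2.7010 kW

COP = 3.2440, W = 2.7010 kW


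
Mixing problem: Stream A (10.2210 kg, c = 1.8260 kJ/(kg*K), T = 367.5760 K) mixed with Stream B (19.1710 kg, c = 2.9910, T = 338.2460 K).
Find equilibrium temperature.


num = 26255.4532
den = 76.0040
Tf = 345.4483 K

345.4483 K


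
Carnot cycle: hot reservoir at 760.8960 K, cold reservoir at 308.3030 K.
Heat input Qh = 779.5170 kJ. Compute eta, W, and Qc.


eta = 1 - 308.3030/760.8960 = 0.5948
W = 0.5948 * 779.5170 = 463.6691 kJ
Qc = 779.5170 - 463.6691 = 315.8479 kJ

eta = 59.4816%, W = 463.6691 kJ, Qc = 315.8479 kJ


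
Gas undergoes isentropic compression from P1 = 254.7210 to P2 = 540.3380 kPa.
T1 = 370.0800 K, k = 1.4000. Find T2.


(k-1)/k = 0.2857
(P2/P1)^exp = 1.2397
T2 = 370.0800 * 1.2397 = 458.7860 K

458.7860 K


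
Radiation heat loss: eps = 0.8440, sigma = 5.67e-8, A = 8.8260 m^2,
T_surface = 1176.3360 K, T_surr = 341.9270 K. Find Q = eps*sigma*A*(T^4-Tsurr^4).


T^4 = 1.9148e+12
Tsurr^4 = 1.3669e+10
Q = 0.8440 * 5.67e-8 * 8.8260 * 1.9011e+12 = 802977.9952 W

802977.9952 W


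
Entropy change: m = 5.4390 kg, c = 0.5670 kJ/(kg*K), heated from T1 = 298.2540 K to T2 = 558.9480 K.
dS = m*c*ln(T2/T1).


T2/T1 = 1.8741
ln(T2/T1) = 0.6281
dS = 5.4390 * 0.5670 * 0.6281 = 1.9370 kJ/K

1.9370 kJ/K


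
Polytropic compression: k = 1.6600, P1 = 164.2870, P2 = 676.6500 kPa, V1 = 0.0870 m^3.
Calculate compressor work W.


(k-1)/k = 0.3976
(P2/P1)^exp = 1.7556
W = 2.5152 * 164.2870 * 0.0870 * (1.7556 - 1) = 27.1627 kJ

27.1627 kJ


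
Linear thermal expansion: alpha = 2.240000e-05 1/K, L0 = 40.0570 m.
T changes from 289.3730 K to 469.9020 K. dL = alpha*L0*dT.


dT = 180.5290 K
dL = 2.240000e-05 * 40.0570 * 180.5290 = 0.161984 m
L_final = 40.218984 m

dL = 0.161984 m


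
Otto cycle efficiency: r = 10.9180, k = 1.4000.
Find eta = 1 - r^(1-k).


r^(k-1) = 2.6017
eta = 1 - 1/2.6017 = 0.6156 = 61.5636%

61.5636%


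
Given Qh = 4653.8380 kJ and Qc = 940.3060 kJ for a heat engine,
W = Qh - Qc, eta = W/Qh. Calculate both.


W = 4653.8380 - 940.3060 = 3713.5320 kJ
eta = 3713.5320 / 4653.8380 = 0.7980 = 79.7950%

W = 3713.5320 kJ, eta = 79.7950%


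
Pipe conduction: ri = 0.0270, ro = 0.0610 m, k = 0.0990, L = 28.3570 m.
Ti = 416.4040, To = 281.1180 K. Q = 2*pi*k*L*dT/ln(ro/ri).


dT = 135.2860 K
ln(ro/ri) = 0.8150
Q = 2*pi*0.0990*28.3570*135.2860 / 0.8150 = 2927.8639 W

2927.8639 W


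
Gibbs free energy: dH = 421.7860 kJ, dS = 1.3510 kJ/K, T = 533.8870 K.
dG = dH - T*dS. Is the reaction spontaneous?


T*dS = 533.8870 * 1.3510 = 721.2813 kJ
dG = 421.7860 - 721.2813 = -299.4953 kJ (spontaneous)

dG = -299.4953 kJ, spontaneous


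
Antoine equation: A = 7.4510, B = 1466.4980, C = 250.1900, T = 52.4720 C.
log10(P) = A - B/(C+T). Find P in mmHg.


C+T = 302.6620
B/(C+T) = 4.8453
log10(P) = 7.4510 - 4.8453 = 2.6057
P = 10^2.6057 = 403.3366 mmHg

403.3366 mmHg


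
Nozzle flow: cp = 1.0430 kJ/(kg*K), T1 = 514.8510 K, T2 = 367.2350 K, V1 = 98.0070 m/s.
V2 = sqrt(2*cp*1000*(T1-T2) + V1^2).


dT = 147.6160 K
2*cp*1000*dT = 307926.9760
V1^2 = 9605.3720
V2 = sqrt(317532.3480) = 563.5001 m/s

563.5001 m/s


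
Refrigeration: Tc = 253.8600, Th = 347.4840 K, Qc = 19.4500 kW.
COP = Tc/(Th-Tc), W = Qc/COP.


COP = 253.8600 / 93.6240 = 2.7115
W = 19.4500 / 2.7115 = 7.1732 kW

COP = 2.7115, W = 7.1732 kW


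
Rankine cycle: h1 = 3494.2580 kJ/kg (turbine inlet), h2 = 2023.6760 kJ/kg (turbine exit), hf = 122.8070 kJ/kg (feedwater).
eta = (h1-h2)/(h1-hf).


W = 1470.5820 kJ/kg
Q_in = 3371.4510 kJ/kg
eta = 0.4362 = 43.6187%

eta = 43.6187%


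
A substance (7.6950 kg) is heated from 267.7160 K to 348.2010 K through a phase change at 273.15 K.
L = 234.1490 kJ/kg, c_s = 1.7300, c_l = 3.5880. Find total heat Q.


Q1 (sensible, solid) = 7.6950 * 1.7300 * 5.4340 = 72.3393 kJ
Q2 (latent) = 7.6950 * 234.1490 = 1801.7766 kJ
Q3 (sensible, liquid) = 7.6950 * 3.5880 * 75.0510 = 2072.1326 kJ
Q_total = 3946.2485 kJ

3946.2485 kJ


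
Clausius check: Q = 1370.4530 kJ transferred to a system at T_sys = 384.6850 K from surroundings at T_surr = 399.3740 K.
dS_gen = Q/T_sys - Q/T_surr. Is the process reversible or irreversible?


dS_sys = 1370.4530/384.6850 = 3.5625 kJ/K
dS_surr = -1370.4530/399.3740 = -3.4315 kJ/K
dS_gen = 3.5625 - 3.4315 = 0.1310 kJ/K (irreversible)

dS_gen = 0.1310 kJ/K, irreversible


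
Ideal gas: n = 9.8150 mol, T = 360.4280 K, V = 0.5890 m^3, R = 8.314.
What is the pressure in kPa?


P = nRT/V = 9.8150 * 8.314 * 360.4280 / 0.5890
= 29411.6132 / 0.5890 = 49934.8272 Pa = 49.9348 kPa

49.9348 kPa


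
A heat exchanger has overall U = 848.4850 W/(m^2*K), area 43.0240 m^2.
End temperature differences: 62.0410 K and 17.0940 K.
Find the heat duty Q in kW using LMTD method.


LMTD = 34.8678 K
Q = 848.4850 * 43.0240 * 34.8678 = 1272857.7148 W = 1272.8577 kW

1272.8577 kW


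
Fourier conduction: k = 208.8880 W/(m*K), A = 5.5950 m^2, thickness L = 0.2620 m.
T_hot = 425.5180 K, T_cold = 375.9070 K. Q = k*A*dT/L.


dT = 49.6110 K
Q = 208.8880 * 5.5950 * 49.6110 / 0.2620 = 221304.5140 W

221304.5140 W


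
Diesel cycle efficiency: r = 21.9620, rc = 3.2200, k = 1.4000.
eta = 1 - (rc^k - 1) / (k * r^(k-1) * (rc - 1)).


r^(k-1) = 3.4409
rc^k = 5.1404
eta = 0.6128 = 61.2837%

61.2837%


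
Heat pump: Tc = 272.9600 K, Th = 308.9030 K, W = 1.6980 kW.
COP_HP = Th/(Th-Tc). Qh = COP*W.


COP = 308.9030 / 35.9430 = 8.5942
Qh = 8.5942 * 1.6980 = 14.5930 kW

COP = 8.5942, Qh = 14.5930 kW


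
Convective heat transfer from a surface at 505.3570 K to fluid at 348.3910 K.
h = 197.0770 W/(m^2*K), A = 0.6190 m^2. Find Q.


dT = 156.9660 K
Q = 197.0770 * 0.6190 * 156.9660 = 19148.3864 W

19148.3864 W


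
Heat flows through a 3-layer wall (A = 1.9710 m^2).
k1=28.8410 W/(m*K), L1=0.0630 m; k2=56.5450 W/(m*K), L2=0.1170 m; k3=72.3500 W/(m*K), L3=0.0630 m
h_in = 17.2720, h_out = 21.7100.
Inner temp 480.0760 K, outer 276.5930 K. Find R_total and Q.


R_conv_in = 1/(17.2720*1.9710) = 0.0294
R_1 = 0.0630/(28.8410*1.9710) = 0.0011
R_2 = 0.1170/(56.5450*1.9710) = 0.0010
R_3 = 0.0630/(72.3500*1.9710) = 0.0004
R_conv_out = 1/(21.7100*1.9710) = 0.0234
R_total = 0.0553 K/W
Q = 203.4830 / 0.0553 = 3676.6888 W

R_total = 0.0553 K/W, Q = 3676.6888 W


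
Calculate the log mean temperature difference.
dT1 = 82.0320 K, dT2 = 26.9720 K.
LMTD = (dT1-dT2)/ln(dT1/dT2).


dT1/dT2 = 3.0414
ln(dT1/dT2) = 1.1123
LMTD = 55.0600 / 1.1123 = 49.5006 K

49.5006 K


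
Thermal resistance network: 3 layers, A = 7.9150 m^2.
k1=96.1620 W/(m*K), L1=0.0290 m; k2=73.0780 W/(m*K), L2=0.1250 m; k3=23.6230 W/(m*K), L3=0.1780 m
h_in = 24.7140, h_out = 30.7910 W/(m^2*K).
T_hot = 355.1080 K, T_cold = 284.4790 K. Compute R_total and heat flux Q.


R_conv_in = 1/(24.7140*7.9150) = 0.0051
R_1 = 0.0290/(96.1620*7.9150) = 3.8102e-05
R_2 = 0.1250/(73.0780*7.9150) = 0.0002
R_3 = 0.1780/(23.6230*7.9150) = 0.0010
R_conv_out = 1/(30.7910*7.9150) = 0.0041
R_total = 0.0104 K/W
Q = 70.6290 / 0.0104 = 6777.1695 W

R_total = 0.0104 K/W, Q = 6777.1695 W


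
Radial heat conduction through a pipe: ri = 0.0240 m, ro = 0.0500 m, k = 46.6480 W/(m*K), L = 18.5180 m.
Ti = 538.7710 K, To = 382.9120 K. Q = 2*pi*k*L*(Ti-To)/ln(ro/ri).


dT = 155.8590 K
ln(ro/ri) = 0.7340
Q = 2*pi*46.6480*18.5180*155.8590 / 0.7340 = 1152553.3596 W

1152553.3596 W


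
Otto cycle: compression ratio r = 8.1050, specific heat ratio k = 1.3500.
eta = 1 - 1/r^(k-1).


r^(k-1) = 2.0800
eta = 1 - 1/2.0800 = 0.5192 = 51.9231%

51.9231%


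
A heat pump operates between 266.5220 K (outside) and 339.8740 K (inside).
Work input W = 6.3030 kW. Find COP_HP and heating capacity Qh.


COP = 339.8740 / 73.3520 = 4.6335
Qh = 4.6335 * 6.3030 = 29.2047 kW

COP = 4.6335, Qh = 29.2047 kW


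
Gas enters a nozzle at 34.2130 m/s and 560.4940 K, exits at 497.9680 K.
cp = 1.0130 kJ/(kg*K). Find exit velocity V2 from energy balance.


dT = 62.5260 K
2*cp*1000*dT = 126677.6760
V1^2 = 1170.5294
V2 = sqrt(127848.2054) = 357.5587 m/s

357.5587 m/s


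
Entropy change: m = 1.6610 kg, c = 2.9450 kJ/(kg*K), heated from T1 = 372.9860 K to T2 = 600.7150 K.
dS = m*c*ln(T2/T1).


T2/T1 = 1.6106
ln(T2/T1) = 0.4766
dS = 1.6610 * 2.9450 * 0.4766 = 2.3313 kJ/K

2.3313 kJ/K


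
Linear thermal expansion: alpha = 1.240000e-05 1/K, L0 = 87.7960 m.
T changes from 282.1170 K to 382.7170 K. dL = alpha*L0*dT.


dT = 100.6000 K
dL = 1.240000e-05 * 87.7960 * 100.6000 = 0.109520 m
L_final = 87.905520 m

dL = 0.109520 m


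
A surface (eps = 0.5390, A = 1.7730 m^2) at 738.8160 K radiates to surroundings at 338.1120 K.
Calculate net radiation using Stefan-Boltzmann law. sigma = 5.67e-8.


T^4 = 2.9795e+11
Tsurr^4 = 1.3069e+10
Q = 0.5390 * 5.67e-8 * 1.7730 * 2.8488e+11 = 15436.3958 W

15436.3958 W


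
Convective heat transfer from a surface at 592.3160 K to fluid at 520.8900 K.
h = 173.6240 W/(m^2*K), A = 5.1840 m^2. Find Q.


dT = 71.4260 K
Q = 173.6240 * 5.1840 * 71.4260 = 64288.1724 W

64288.1724 W


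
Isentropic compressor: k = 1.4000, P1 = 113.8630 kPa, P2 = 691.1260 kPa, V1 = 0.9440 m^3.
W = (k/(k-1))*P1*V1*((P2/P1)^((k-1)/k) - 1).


(k-1)/k = 0.2857
(P2/P1)^exp = 1.6740
W = 3.5000 * 113.8630 * 0.9440 * (1.6740 - 1) = 253.5737 kJ

253.5737 kJ


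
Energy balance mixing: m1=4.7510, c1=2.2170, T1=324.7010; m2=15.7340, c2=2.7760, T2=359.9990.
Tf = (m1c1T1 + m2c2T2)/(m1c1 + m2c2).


num = 19143.9515
den = 54.2106
Tf = 353.1407 K

353.1407 K


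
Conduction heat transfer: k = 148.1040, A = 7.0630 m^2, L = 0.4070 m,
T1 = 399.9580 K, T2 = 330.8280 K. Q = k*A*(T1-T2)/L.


dT = 69.1300 K
Q = 148.1040 * 7.0630 * 69.1300 / 0.4070 = 177675.7437 W

177675.7437 W


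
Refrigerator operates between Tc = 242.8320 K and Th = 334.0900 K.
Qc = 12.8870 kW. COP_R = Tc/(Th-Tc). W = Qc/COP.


COP = 242.8320 / 91.2580 = 2.6609
W = 12.8870 / 2.6609 = 4.8430 kW

COP = 2.6609, W = 4.8430 kW


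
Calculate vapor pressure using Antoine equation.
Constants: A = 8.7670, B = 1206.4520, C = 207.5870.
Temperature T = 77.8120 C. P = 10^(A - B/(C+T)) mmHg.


C+T = 285.3990
B/(C+T) = 4.2272
log10(P) = 8.7670 - 4.2272 = 4.5398
P = 10^4.5398 = 34653.9890 mmHg

34653.9890 mmHg


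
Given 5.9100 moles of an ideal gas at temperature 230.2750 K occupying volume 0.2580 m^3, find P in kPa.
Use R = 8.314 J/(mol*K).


P = nRT/V = 5.9100 * 8.314 * 230.2750 / 0.2580
= 11314.7325 / 0.2580 = 43855.5524 Pa = 43.8556 kPa

43.8556 kPa


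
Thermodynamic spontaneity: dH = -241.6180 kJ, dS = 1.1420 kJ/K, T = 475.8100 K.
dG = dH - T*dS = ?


T*dS = 475.8100 * 1.1420 = 543.3750 kJ
dG = -241.6180 - 543.3750 = -784.9930 kJ (spontaneous)

dG = -784.9930 kJ, spontaneous


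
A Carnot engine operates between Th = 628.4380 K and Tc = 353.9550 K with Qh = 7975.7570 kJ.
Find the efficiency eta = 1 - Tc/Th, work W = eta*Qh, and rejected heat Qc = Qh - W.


eta = 1 - 353.9550/628.4380 = 0.4368
W = 0.4368 * 7975.7570 = 3483.5731 kJ
Qc = 7975.7570 - 3483.5731 = 4492.1839 kJ

eta = 43.6770%, W = 3483.5731 kJ, Qc = 4492.1839 kJ


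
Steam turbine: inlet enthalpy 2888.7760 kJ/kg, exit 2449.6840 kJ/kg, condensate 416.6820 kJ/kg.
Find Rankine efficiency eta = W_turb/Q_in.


W = 439.0920 kJ/kg
Q_in = 2472.0940 kJ/kg
eta = 0.1776 = 17.7619%

eta = 17.7619%


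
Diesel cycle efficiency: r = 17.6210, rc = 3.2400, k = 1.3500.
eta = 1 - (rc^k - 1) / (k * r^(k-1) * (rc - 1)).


r^(k-1) = 2.7297
rc^k = 4.8892
eta = 0.5288 = 52.8843%

52.8843%


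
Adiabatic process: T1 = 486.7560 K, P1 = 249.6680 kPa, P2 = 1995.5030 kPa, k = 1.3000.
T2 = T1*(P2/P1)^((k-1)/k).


(k-1)/k = 0.2308
(P2/P1)^exp = 1.6155
T2 = 486.7560 * 1.6155 = 786.3652 K

786.3652 K


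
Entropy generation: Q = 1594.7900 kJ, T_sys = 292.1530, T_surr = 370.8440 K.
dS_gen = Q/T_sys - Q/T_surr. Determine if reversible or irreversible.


dS_sys = 1594.7900/292.1530 = 5.4587 kJ/K
dS_surr = -1594.7900/370.8440 = -4.3004 kJ/K
dS_gen = 5.4587 - 4.3004 = 1.1583 kJ/K (irreversible)

dS_gen = 1.1583 kJ/K, irreversible


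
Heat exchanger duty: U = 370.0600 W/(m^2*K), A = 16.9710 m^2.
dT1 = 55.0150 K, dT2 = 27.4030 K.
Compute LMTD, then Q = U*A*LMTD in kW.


LMTD = 39.6181 K
Q = 370.0600 * 16.9710 * 39.6181 = 248813.3707 W = 248.8134 kW

248.8134 kW


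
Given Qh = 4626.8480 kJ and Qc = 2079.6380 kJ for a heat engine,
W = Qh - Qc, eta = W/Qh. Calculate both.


W = 4626.8480 - 2079.6380 = 2547.2100 kJ
eta = 2547.2100 / 4626.8480 = 0.5505 = 55.0528%

W = 2547.2100 kJ, eta = 55.0528%


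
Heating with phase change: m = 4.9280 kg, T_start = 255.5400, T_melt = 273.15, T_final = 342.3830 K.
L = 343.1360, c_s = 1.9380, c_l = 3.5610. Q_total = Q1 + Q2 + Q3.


Q1 (sensible, solid) = 4.9280 * 1.9380 * 17.6100 = 168.1837 kJ
Q2 (latent) = 4.9280 * 343.1360 = 1690.9742 kJ
Q3 (sensible, liquid) = 4.9280 * 3.5610 * 69.2330 = 1214.9428 kJ
Q_total = 3074.1007 kJ

3074.1007 kJ


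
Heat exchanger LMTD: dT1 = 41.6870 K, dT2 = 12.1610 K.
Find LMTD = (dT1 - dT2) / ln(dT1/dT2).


dT1/dT2 = 3.4279
ln(dT1/dT2) = 1.2320
LMTD = 29.5260 / 1.2320 = 23.9668 K

23.9668 K


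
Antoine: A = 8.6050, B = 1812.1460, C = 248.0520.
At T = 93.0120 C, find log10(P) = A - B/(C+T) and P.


C+T = 341.0640
B/(C+T) = 5.3132
log10(P) = 8.6050 - 5.3132 = 3.2918
P = 10^3.2918 = 1957.8799 mmHg

1957.8799 mmHg


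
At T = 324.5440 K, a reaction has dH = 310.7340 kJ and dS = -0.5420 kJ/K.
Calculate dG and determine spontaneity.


T*dS = 324.5440 * -0.5420 = -175.9028 kJ
dG = 310.7340 + 175.9028 = 486.6368 kJ (non-spontaneous)

dG = 486.6368 kJ, non-spontaneous


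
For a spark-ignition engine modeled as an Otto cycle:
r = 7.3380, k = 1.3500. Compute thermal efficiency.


r^(k-1) = 2.0089
eta = 1 - 1/2.0089 = 0.5022 = 50.2208%

50.2208%


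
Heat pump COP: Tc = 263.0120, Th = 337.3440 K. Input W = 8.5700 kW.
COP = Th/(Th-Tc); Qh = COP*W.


COP = 337.3440 / 74.3320 = 4.5383
Qh = 4.5383 * 8.5700 = 38.8936 kW

COP = 4.5383, Qh = 38.8936 kW


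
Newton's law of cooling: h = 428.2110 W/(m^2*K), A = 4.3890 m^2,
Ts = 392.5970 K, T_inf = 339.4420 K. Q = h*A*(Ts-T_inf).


dT = 53.1550 K
Q = 428.2110 * 4.3890 * 53.1550 = 99900.4680 W

99900.4680 W


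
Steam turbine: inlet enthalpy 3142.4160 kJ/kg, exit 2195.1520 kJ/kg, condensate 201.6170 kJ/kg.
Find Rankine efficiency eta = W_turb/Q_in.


W = 947.2640 kJ/kg
Q_in = 2940.7990 kJ/kg
eta = 0.3221 = 32.2111%

eta = 32.2111%


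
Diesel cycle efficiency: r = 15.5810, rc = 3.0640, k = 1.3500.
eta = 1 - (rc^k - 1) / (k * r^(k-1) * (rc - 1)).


r^(k-1) = 2.6146
rc^k = 4.5341
eta = 0.5149 = 51.4907%

51.4907%


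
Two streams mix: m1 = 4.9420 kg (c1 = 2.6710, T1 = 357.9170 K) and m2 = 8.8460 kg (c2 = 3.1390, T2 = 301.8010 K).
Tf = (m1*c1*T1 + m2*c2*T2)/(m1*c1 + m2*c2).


num = 13104.8214
den = 40.9677
Tf = 319.8820 K

319.8820 K


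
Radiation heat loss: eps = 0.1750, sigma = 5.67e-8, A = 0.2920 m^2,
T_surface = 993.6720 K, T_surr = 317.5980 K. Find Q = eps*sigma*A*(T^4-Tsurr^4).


T^4 = 9.7493e+11
Tsurr^4 = 1.0174e+10
Q = 0.1750 * 5.67e-8 * 0.2920 * 9.6475e+11 = 2795.2458 W

2795.2458 W


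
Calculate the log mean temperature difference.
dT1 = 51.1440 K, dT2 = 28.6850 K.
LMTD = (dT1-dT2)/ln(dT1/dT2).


dT1/dT2 = 1.7830
ln(dT1/dT2) = 0.5783
LMTD = 22.4590 / 0.5783 = 38.8382 K

38.8382 K


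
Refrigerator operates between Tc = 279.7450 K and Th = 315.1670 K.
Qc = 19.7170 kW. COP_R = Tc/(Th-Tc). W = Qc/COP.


COP = 279.7450 / 35.4220 = 7.8975
W = 19.7170 / 7.8975 = 2.4966 kW

COP = 7.8975, W = 2.4966 kW


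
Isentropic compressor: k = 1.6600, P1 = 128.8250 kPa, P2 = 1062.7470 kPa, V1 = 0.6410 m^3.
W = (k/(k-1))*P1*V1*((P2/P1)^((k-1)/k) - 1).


(k-1)/k = 0.3976
(P2/P1)^exp = 2.3140
W = 2.5152 * 128.8250 * 0.6410 * (2.3140 - 1) = 272.9092 kJ

272.9092 kJ


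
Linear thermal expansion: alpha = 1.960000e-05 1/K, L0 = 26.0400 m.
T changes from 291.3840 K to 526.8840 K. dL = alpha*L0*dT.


dT = 235.5000 K
dL = 1.960000e-05 * 26.0400 * 235.5000 = 0.120195 m
L_final = 26.160195 m

dL = 0.120195 m


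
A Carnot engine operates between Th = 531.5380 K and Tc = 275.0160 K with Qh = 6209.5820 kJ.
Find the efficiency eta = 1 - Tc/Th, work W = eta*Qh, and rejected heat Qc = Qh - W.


eta = 1 - 275.0160/531.5380 = 0.4826
W = 0.4826 * 6209.5820 = 2996.7648 kJ
Qc = 6209.5820 - 2996.7648 = 3212.8172 kJ

eta = 48.2603%, W = 2996.7648 kJ, Qc = 3212.8172 kJ


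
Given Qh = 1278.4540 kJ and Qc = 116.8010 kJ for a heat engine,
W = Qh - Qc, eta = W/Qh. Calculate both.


W = 1278.4540 - 116.8010 = 1161.6530 kJ
eta = 1161.6530 / 1278.4540 = 0.9086 = 90.8639%

W = 1161.6530 kJ, eta = 90.8639%


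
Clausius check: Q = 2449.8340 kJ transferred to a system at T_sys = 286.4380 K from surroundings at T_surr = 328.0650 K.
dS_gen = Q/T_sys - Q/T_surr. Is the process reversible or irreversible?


dS_sys = 2449.8340/286.4380 = 8.5528 kJ/K
dS_surr = -2449.8340/328.0650 = -7.4675 kJ/K
dS_gen = 8.5528 - 7.4675 = 1.0852 kJ/K (irreversible)

dS_gen = 1.0852 kJ/K, irreversible


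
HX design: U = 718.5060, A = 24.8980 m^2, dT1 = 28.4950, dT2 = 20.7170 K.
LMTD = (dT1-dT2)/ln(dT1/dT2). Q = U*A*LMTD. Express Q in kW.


LMTD = 24.3997 K
Q = 718.5060 * 24.8980 * 24.3997 = 436495.6193 W = 436.4956 kW

436.4956 kW


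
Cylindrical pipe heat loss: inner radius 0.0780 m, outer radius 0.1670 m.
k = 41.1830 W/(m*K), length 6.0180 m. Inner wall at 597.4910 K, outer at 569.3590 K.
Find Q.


dT = 28.1320 K
ln(ro/ri) = 0.7613
Q = 2*pi*41.1830*6.0180*28.1320 / 0.7613 = 57544.4410 W

57544.4410 W


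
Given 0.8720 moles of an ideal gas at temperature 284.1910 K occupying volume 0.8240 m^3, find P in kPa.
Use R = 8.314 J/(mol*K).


P = nRT/V = 0.8720 * 8.314 * 284.1910 / 0.8240
= 2060.3302 / 0.8240 = 2500.4007 Pa = 2.5004 kPa

2.5004 kPa


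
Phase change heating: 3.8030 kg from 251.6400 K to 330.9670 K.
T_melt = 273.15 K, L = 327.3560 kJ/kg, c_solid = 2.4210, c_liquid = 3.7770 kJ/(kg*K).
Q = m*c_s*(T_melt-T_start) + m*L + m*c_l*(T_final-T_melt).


Q1 (sensible, solid) = 3.8030 * 2.4210 * 21.5100 = 198.0439 kJ
Q2 (latent) = 3.8030 * 327.3560 = 1244.9349 kJ
Q3 (sensible, liquid) = 3.8030 * 3.7770 * 57.8170 = 830.4794 kJ
Q_total = 2273.4582 kJ

2273.4582 kJ


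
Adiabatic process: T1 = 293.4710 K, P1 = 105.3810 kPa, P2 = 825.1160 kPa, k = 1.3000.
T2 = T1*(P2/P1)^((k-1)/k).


(k-1)/k = 0.2308
(P2/P1)^exp = 1.6079
T2 = 293.4710 * 1.6079 = 471.8629 K

471.8629 K


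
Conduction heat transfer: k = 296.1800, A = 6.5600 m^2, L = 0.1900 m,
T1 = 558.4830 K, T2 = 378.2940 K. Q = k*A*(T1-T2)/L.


dT = 180.1890 K
Q = 296.1800 * 6.5600 * 180.1890 / 0.1900 = 1842613.4727 W

1842613.4727 W


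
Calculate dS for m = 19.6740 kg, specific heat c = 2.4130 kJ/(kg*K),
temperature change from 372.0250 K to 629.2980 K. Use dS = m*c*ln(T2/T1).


T2/T1 = 1.6915
ln(T2/T1) = 0.5256
dS = 19.6740 * 2.4130 * 0.5256 = 24.9541 kJ/K

24.9541 kJ/K


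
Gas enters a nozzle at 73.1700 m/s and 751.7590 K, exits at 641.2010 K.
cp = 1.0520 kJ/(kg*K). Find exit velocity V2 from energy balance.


dT = 110.5580 K
2*cp*1000*dT = 232614.0320
V1^2 = 5353.8489
V2 = sqrt(237967.8809) = 487.8195 m/s

487.8195 m/s


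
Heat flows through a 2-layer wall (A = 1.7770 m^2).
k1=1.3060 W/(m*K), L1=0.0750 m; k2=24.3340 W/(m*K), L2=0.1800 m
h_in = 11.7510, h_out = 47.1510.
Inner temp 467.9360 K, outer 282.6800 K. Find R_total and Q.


R_conv_in = 1/(11.7510*1.7770) = 0.0479
R_1 = 0.0750/(1.3060*1.7770) = 0.0323
R_2 = 0.1800/(24.3340*1.7770) = 0.0042
R_conv_out = 1/(47.1510*1.7770) = 0.0119
R_total = 0.0963 K/W
Q = 185.2560 / 0.0963 = 1923.6617 W

R_total = 0.0963 K/W, Q = 1923.6617 W


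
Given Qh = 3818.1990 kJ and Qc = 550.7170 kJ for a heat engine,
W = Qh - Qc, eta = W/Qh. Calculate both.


W = 3818.1990 - 550.7170 = 3267.4820 kJ
eta = 3267.4820 / 3818.1990 = 0.8558 = 85.5765%

W = 3267.4820 kJ, eta = 85.5765%


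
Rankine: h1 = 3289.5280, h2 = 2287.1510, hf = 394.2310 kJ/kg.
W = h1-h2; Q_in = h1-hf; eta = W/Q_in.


W = 1002.3770 kJ/kg
Q_in = 2895.2970 kJ/kg
eta = 0.3462 = 34.6209%

eta = 34.6209%


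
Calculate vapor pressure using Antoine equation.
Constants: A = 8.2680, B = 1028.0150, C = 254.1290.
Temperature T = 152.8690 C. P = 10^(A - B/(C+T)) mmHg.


C+T = 406.9980
B/(C+T) = 2.5258
log10(P) = 8.2680 - 2.5258 = 5.7422
P = 10^5.7422 = 552270.9597 mmHg

552270.9597 mmHg


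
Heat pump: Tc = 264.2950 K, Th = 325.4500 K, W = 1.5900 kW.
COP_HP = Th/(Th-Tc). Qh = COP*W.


COP = 325.4500 / 61.1550 = 5.3217
Qh = 5.3217 * 1.5900 = 8.4615 kW

COP = 5.3217, Qh = 8.4615 kW


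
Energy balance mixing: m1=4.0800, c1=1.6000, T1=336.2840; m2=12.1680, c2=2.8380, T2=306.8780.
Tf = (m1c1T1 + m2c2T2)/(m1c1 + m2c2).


num = 12792.6136
den = 41.0608
Tf = 311.5531 K

311.5531 K


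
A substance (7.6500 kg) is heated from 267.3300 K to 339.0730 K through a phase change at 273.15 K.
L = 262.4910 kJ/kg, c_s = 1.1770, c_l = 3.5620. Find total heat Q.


Q1 (sensible, solid) = 7.6500 * 1.1770 * 5.8200 = 52.4036 kJ
Q2 (latent) = 7.6500 * 262.4910 = 2008.0561 kJ
Q3 (sensible, liquid) = 7.6500 * 3.5620 * 65.9230 = 1796.3556 kJ
Q_total = 3856.8153 kJ

3856.8153 kJ


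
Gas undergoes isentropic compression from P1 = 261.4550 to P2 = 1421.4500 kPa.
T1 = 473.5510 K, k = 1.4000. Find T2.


(k-1)/k = 0.2857
(P2/P1)^exp = 1.6222
T2 = 473.5510 * 1.6222 = 768.1789 K

768.1789 K


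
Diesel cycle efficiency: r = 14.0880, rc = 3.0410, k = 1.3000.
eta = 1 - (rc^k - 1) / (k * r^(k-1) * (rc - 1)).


r^(k-1) = 2.2113
rc^k = 4.2454
eta = 0.4469 = 44.6866%

44.6866%


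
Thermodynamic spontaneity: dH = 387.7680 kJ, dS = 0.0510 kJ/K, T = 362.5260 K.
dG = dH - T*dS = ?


T*dS = 362.5260 * 0.0510 = 18.4888 kJ
dG = 387.7680 - 18.4888 = 369.2792 kJ (non-spontaneous)

dG = 369.2792 kJ, non-spontaneous


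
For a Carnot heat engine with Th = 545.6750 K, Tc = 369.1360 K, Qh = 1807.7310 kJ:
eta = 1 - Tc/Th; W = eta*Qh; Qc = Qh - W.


eta = 1 - 369.1360/545.6750 = 0.3235
W = 0.3235 * 1807.7310 = 584.8445 kJ
Qc = 1807.7310 - 584.8445 = 1222.8865 kJ

eta = 32.3524%, W = 584.8445 kJ, Qc = 1222.8865 kJ


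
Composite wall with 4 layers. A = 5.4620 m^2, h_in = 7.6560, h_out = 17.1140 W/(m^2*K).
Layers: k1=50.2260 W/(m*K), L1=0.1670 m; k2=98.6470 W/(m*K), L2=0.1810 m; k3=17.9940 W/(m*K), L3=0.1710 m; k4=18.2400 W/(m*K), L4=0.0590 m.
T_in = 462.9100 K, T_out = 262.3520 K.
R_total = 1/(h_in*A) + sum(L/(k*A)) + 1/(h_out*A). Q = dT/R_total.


R_conv_in = 1/(7.6560*5.4620) = 0.0239
R_1 = 0.1670/(50.2260*5.4620) = 0.0006
R_2 = 0.1810/(98.6470*5.4620) = 0.0003
R_3 = 0.1710/(17.9940*5.4620) = 0.0017
R_4 = 0.0590/(18.2400*5.4620) = 0.0006
R_conv_out = 1/(17.1140*5.4620) = 0.0107
R_total = 0.0379 K/W
Q = 200.5580 / 0.0379 = 5293.4039 W

R_total = 0.0379 K/W, Q = 5293.4039 W


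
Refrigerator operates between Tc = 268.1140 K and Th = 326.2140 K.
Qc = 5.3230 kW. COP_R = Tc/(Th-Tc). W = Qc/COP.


COP = 268.1140 / 58.1000 = 4.6147
W = 5.3230 / 4.6147 = 1.1535 kW

COP = 4.6147, W = 1.1535 kW


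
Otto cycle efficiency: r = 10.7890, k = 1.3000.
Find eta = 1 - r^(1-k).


r^(k-1) = 2.0412
eta = 1 - 1/2.0412 = 0.5101 = 51.0102%

51.0102%


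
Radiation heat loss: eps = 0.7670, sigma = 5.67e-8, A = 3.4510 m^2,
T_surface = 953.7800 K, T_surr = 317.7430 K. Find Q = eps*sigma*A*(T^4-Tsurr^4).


T^4 = 8.2755e+11
Tsurr^4 = 1.0193e+10
Q = 0.7670 * 5.67e-8 * 3.4510 * 8.1735e+11 = 122668.6906 W

122668.6906 W


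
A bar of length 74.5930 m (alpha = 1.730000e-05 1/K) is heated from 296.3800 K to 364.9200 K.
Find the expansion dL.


dT = 68.5400 K
dL = 1.730000e-05 * 74.5930 * 68.5400 = 0.088448 m
L_final = 74.681448 m

dL = 0.088448 m


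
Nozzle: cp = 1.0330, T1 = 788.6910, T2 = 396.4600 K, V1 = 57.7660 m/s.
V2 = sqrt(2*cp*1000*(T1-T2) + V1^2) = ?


dT = 392.2310 K
2*cp*1000*dT = 810349.2460
V1^2 = 3336.9108
V2 = sqrt(813686.1568) = 902.0455 m/s

902.0455 m/s


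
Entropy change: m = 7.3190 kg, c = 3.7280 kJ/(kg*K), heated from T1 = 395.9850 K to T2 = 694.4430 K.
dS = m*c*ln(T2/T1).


T2/T1 = 1.7537
ln(T2/T1) = 0.5617
dS = 7.3190 * 3.7280 * 0.5617 = 15.3270 kJ/K

15.3270 kJ/K


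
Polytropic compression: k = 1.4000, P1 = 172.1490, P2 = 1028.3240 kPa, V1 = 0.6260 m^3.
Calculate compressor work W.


(k-1)/k = 0.2857
(P2/P1)^exp = 1.6664
W = 3.5000 * 172.1490 * 0.6260 * (1.6664 - 1) = 251.3509 kJ

251.3509 kJ


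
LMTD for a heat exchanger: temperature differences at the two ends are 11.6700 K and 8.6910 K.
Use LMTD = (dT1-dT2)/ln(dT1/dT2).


dT1/dT2 = 1.3428
ln(dT1/dT2) = 0.2947
LMTD = 2.9790 / 0.2947 = 10.1074 K

10.1074 K


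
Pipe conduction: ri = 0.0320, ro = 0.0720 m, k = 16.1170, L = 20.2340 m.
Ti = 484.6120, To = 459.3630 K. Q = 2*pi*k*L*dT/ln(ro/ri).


dT = 25.2490 K
ln(ro/ri) = 0.8109
Q = 2*pi*16.1170*20.2340*25.2490 / 0.8109 = 63797.9199 W

63797.9199 W


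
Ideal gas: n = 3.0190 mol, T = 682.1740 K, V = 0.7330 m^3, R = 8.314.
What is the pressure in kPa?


P = nRT/V = 3.0190 * 8.314 * 682.1740 / 0.7330
= 17122.5442 / 0.7330 = 23359.5419 Pa = 23.3595 kPa

23.3595 kPa


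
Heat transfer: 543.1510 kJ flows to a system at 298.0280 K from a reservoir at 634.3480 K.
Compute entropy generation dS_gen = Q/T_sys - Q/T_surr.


dS_sys = 543.1510/298.0280 = 1.8225 kJ/K
dS_surr = -543.1510/634.3480 = -0.8562 kJ/K
dS_gen = 1.8225 - 0.8562 = 0.9662 kJ/K (irreversible)

dS_gen = 0.9662 kJ/K, irreversible


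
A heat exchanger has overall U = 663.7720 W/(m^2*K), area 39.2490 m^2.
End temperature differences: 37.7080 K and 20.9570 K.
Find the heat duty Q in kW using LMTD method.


LMTD = 28.5172 K
Q = 663.7720 * 39.2490 * 28.5172 = 742941.5556 W = 742.9416 kW

742.9416 kW


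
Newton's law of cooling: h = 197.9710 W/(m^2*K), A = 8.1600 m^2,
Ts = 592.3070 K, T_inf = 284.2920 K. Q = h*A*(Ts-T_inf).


dT = 308.0150 K
Q = 197.9710 * 8.1600 * 308.0150 = 497580.7865 W

497580.7865 W


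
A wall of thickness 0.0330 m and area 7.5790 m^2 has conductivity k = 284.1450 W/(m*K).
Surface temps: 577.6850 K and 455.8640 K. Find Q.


dT = 121.8210 K
Q = 284.1450 * 7.5790 * 121.8210 / 0.0330 = 7949872.1743 W

7949872.1743 W


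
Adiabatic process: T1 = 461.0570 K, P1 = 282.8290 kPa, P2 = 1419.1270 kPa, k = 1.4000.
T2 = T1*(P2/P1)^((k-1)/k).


(k-1)/k = 0.2857
(P2/P1)^exp = 1.5854
T2 = 461.0570 * 1.5854 = 730.9652 K

730.9652 K


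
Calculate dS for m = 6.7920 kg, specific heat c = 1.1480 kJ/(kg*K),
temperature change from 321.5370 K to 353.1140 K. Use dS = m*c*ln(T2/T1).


T2/T1 = 1.0982
ln(T2/T1) = 0.0937
dS = 6.7920 * 1.1480 * 0.0937 = 0.7304 kJ/K

0.7304 kJ/K


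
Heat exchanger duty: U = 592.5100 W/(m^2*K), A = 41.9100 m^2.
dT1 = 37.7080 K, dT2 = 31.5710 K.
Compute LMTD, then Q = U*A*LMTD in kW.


LMTD = 34.5487 K
Q = 592.5100 * 41.9100 * 34.5487 = 857916.6467 W = 857.9166 kW

857.9166 kW


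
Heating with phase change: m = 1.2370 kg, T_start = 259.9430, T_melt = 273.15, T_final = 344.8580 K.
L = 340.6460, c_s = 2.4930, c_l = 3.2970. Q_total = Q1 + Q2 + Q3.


Q1 (sensible, solid) = 1.2370 * 2.4930 * 13.2070 = 40.7283 kJ
Q2 (latent) = 1.2370 * 340.6460 = 421.3791 kJ
Q3 (sensible, liquid) = 1.2370 * 3.2970 * 71.7080 = 292.4531 kJ
Q_total = 754.5605 kJ

754.5605 kJ


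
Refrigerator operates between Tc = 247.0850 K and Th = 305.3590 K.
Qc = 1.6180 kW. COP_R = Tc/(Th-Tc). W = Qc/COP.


COP = 247.0850 / 58.2740 = 4.2401
W = 1.6180 / 4.2401 = 0.3816 kW

COP = 4.2401, W = 0.3816 kW


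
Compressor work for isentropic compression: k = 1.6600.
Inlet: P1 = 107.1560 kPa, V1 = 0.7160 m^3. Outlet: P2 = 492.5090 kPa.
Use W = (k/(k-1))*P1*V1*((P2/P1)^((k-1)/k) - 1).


(k-1)/k = 0.3976
(P2/P1)^exp = 1.8338
W = 2.5152 * 107.1560 * 0.7160 * (1.8338 - 1) = 160.9088 kJ

160.9088 kJ


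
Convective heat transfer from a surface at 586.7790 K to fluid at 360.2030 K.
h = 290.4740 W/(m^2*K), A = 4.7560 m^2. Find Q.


dT = 226.5760 K
Q = 290.4740 * 4.7560 * 226.5760 = 313013.4625 W

313013.4625 W


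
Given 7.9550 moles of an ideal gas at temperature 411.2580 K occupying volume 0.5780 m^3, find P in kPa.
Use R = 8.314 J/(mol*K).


P = nRT/V = 7.9550 * 8.314 * 411.2580 / 0.5780
= 27199.7281 / 0.5780 = 47058.3532 Pa = 47.0584 kPa

47.0584 kPa


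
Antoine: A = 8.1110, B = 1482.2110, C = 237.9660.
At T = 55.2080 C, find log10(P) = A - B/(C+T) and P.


C+T = 293.1740
B/(C+T) = 5.0557
log10(P) = 8.1110 - 5.0557 = 3.0553
P = 10^3.0553 = 1135.6951 mmHg

1135.6951 mmHg


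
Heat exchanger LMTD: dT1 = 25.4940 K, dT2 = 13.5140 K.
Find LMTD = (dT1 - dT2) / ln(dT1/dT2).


dT1/dT2 = 1.8865
ln(dT1/dT2) = 0.6347
LMTD = 11.9800 / 0.6347 = 18.8746 K

18.8746 K


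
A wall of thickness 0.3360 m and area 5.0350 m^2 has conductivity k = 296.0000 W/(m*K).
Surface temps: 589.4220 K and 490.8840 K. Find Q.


dT = 98.5380 K
Q = 296.0000 * 5.0350 * 98.5380 / 0.3360 = 437074.6836 W

437074.6836 W


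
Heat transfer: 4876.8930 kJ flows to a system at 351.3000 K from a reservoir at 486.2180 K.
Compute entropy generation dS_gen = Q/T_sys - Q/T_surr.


dS_sys = 4876.8930/351.3000 = 13.8824 kJ/K
dS_surr = -4876.8930/486.2180 = -10.0303 kJ/K
dS_gen = 13.8824 - 10.0303 = 3.8522 kJ/K (irreversible)

dS_gen = 3.8522 kJ/K, irreversible
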